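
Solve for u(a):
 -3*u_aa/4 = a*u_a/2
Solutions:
 u(a) = C1 + C2*erf(sqrt(3)*a/3)


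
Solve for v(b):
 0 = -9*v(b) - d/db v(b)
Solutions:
 v(b) = C1*exp(-9*b)


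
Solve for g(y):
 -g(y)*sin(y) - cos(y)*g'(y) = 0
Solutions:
 g(y) = C1*cos(y)


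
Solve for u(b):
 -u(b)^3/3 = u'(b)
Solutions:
 u(b) = -sqrt(6)*sqrt(-1/(C1 - b))/2
 u(b) = sqrt(6)*sqrt(-1/(C1 - b))/2


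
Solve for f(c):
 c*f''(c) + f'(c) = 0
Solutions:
 f(c) = C1 + C2*log(c)


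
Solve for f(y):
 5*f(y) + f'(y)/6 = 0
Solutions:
 f(y) = C1*exp(-30*y)


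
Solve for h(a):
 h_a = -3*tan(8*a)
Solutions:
 h(a) = C1 + 3*log(cos(8*a))/8


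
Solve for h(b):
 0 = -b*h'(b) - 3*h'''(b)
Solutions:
 h(b) = C1 + Integral(C2*airyai(-3^(2/3)*b/3) + C3*airybi(-3^(2/3)*b/3), b)


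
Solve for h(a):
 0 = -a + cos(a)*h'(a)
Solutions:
 h(a) = C1 + Integral(a/cos(a), a)


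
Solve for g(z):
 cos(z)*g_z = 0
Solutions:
 g(z) = C1


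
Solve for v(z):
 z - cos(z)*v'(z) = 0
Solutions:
 v(z) = C1 + Integral(z/cos(z), z)


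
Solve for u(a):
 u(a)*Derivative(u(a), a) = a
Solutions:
 u(a) = -sqrt(C1 + a^2)
 u(a) = sqrt(C1 + a^2)


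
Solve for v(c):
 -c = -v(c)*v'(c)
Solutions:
 v(c) = -sqrt(C1 + c^2)
 v(c) = sqrt(C1 + c^2)


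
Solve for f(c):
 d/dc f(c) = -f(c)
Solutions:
 f(c) = C1*exp(-c)


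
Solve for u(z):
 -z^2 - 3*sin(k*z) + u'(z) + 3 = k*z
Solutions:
 u(z) = C1 + k*z^2/2 + z^3/3 - 3*z - 3*cos(k*z)/k


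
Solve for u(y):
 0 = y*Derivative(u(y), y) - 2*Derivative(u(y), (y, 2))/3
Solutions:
 u(y) = C1 + C2*erfi(sqrt(3)*y/2)


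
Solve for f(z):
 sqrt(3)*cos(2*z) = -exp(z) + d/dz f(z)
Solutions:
 f(z) = C1 + exp(z) + sqrt(3)*sin(2*z)/2


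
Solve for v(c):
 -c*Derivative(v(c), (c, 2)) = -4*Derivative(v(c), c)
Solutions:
 v(c) = C1 + C2*c^5


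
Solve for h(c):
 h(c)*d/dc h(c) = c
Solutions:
 h(c) = -sqrt(C1 + c^2)
 h(c) = sqrt(C1 + c^2)


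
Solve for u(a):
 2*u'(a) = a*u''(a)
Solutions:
 u(a) = C1 + C2*a^3


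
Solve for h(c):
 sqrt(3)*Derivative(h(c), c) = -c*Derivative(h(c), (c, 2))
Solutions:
 h(c) = C1 + C2*c^(1 - sqrt(3))


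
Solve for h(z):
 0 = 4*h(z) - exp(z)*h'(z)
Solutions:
 h(z) = C1*exp(-4*exp(-z))


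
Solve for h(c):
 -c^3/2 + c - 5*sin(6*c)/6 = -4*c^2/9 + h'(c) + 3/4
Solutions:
 h(c) = C1 - c^4/8 + 4*c^3/27 + c^2/2 - 3*c/4 + 5*cos(6*c)/36


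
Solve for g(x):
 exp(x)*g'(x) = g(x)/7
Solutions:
 g(x) = C1*exp(-exp(-x)/7)


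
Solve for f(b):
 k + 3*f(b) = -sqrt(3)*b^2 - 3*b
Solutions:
 f(b) = -sqrt(3)*b^2/3 - b - k/3


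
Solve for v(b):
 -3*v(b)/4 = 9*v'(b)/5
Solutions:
 v(b) = C1*exp(-5*b/12)


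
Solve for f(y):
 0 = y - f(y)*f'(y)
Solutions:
 f(y) = -sqrt(C1 + y^2)
 f(y) = sqrt(C1 + y^2)


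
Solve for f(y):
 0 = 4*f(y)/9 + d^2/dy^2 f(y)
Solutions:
 f(y) = C1*sin(2*y/3) + C2*cos(2*y/3)


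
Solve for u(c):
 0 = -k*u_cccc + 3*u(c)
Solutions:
 u(c) = C1*exp(-3^(1/4)*c*(1/k)^(1/4)) + C2*exp(3^(1/4)*c*(1/k)^(1/4)) + C3*exp(-3^(1/4)*I*c*(1/k)^(1/4)) + C4*exp(3^(1/4)*I*c*(1/k)^(1/4))


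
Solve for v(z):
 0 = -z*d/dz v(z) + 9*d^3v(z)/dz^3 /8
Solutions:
 v(z) = C1 + Integral(C2*airyai(2*3^(1/3)*z/3) + C3*airybi(2*3^(1/3)*z/3), z)


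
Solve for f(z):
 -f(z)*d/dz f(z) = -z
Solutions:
 f(z) = -sqrt(C1 + z^2)
 f(z) = sqrt(C1 + z^2)


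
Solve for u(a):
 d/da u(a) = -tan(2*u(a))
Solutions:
 u(a) = -asin(C1*exp(-2*a))/2 + pi/2
 u(a) = asin(C1*exp(-2*a))/2


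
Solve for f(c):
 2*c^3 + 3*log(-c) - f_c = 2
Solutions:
 f(c) = C1 + c^4/2 + 3*c*log(-c) - 5*c


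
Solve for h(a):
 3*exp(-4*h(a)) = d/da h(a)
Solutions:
 h(a) = log(-I*(C1 + 12*a)^(1/4))
 h(a) = log(I*(C1 + 12*a)^(1/4))
 h(a) = log(-(C1 + 12*a)^(1/4))
 h(a) = log(C1 + 12*a)/4


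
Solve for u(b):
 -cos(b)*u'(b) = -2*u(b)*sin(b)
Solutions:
 u(b) = C1/cos(b)^2


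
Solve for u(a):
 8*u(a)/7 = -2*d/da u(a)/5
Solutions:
 u(a) = C1*exp(-20*a/7)


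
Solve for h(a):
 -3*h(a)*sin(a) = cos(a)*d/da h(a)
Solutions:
 h(a) = C1*cos(a)^3


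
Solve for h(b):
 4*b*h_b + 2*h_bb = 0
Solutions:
 h(b) = C1 + C2*erf(b)


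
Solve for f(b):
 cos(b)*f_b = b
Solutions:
 f(b) = C1 + Integral(b/cos(b), b)


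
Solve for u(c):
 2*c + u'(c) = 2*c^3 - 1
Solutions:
 u(c) = C1 + c^4/2 - c^2 - c


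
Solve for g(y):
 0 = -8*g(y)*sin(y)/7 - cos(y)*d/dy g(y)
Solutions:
 g(y) = C1*cos(y)^(8/7)


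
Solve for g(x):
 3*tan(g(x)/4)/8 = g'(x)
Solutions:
 g(x) = -4*asin(C1*exp(3*x/32)) + 4*pi
 g(x) = 4*asin(C1*exp(3*x/32))


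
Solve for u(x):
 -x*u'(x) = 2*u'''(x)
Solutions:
 u(x) = C1 + Integral(C2*airyai(-2^(2/3)*x/2) + C3*airybi(-2^(2/3)*x/2), x)


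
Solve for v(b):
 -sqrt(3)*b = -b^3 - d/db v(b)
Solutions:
 v(b) = C1 - b^4/4 + sqrt(3)*b^2/2


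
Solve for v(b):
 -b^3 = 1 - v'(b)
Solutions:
 v(b) = C1 + b^4/4 + b


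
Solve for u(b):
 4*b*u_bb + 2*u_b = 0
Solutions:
 u(b) = C1 + C2*sqrt(b)


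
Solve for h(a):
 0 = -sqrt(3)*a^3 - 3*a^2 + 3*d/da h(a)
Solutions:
 h(a) = C1 + sqrt(3)*a^4/12 + a^3/3


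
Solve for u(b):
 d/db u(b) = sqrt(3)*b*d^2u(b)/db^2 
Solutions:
 u(b) = C1 + C2*b^(sqrt(3)/3 + 1)


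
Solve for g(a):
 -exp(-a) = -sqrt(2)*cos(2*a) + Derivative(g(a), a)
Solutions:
 g(a) = C1 + sqrt(2)*sin(2*a)/2 + exp(-a)


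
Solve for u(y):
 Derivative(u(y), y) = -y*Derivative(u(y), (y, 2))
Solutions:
 u(y) = C1 + C2*log(y)


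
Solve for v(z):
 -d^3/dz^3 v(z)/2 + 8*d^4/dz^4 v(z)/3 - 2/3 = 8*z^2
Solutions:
 v(z) = C1 + C2*z + C3*z^2 + C4*exp(3*z/16) - 4*z^5/15 - 64*z^4/9 - 4102*z^3/27


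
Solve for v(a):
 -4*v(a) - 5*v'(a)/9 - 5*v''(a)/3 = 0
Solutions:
 v(a) = (C1*sin(sqrt(2135)*a/30) + C2*cos(sqrt(2135)*a/30))*exp(-a/6)


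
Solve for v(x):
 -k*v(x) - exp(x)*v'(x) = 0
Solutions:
 v(x) = C1*exp(k*exp(-x))


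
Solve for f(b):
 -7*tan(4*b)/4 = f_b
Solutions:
 f(b) = C1 + 7*log(cos(4*b))/16


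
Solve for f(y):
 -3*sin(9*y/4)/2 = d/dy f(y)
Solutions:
 f(y) = C1 + 2*cos(9*y/4)/3


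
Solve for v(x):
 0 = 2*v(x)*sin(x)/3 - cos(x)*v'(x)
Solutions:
 v(x) = C1/cos(x)^(2/3)


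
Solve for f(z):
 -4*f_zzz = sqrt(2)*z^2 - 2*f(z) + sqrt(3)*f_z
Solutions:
 f(z) = C1*exp(-z*(-3^(5/6)/(6 + sqrt(sqrt(3) + 36))^(1/3) + 3^(2/3)*(6 + sqrt(sqrt(3) + 36))^(1/3))/12)*sin(z*(3^(1/3)/(6 + sqrt(sqrt(3) + 36))^(1/3) + 3^(1/6)*(6 + sqrt(sqrt(3) + 36))^(1/3))/4) + C2*exp(-z*(-3^(5/6)/(6 + sqrt(sqrt(3) + 36))^(1/3) + 3^(2/3)*(6 + sqrt(sqrt(3) + 36))^(1/3))/12)*cos(z*(3^(1/3)/(6 + sqrt(sqrt(3) + 36))^(1/3) + 3^(1/6)*(6 + sqrt(sqrt(3) + 36))^(1/3))/4) + C3*exp(z*(-3^(5/6)/(6 + sqrt(sqrt(3) + 36))^(1/3) + 3^(2/3)*(6 + sqrt(sqrt(3) + 36))^(1/3))/6) + sqrt(2)*z^2/2 + sqrt(6)*z/2 + 3*sqrt(2)/4


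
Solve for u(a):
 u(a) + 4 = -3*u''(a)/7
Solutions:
 u(a) = C1*sin(sqrt(21)*a/3) + C2*cos(sqrt(21)*a/3) - 4


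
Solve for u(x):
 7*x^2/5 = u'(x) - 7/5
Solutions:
 u(x) = C1 + 7*x^3/15 + 7*x/5


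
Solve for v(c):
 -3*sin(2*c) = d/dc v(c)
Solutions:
 v(c) = C1 + 3*cos(2*c)/2


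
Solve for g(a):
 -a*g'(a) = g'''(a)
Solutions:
 g(a) = C1 + Integral(C2*airyai(-a) + C3*airybi(-a), a)


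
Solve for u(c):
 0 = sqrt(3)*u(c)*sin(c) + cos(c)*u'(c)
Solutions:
 u(c) = C1*cos(c)^(sqrt(3))


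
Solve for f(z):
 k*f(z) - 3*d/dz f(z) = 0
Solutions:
 f(z) = C1*exp(k*z/3)


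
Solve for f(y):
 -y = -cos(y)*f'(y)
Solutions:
 f(y) = C1 + Integral(y/cos(y), y)


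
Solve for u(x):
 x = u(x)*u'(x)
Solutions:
 u(x) = -sqrt(C1 + x^2)
 u(x) = sqrt(C1 + x^2)


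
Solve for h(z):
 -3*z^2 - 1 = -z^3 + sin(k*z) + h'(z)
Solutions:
 h(z) = C1 + z^4/4 - z^3 - z + cos(k*z)/k


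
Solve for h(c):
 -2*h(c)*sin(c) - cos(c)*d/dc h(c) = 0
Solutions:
 h(c) = C1*cos(c)^2


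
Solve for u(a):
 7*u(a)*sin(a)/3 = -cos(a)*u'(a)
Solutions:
 u(a) = C1*cos(a)^(7/3)


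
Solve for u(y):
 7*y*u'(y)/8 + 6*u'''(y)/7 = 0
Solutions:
 u(y) = C1 + Integral(C2*airyai(-42^(2/3)*y/12) + C3*airybi(-42^(2/3)*y/12), y)


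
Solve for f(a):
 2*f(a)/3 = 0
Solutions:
 f(a) = 0


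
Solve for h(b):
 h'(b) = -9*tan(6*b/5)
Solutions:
 h(b) = C1 + 15*log(cos(6*b/5))/2


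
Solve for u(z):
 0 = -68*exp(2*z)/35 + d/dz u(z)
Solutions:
 u(z) = C1 + 34*exp(2*z)/35


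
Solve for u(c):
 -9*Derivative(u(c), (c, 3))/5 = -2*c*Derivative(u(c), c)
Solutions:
 u(c) = C1 + Integral(C2*airyai(30^(1/3)*c/3) + C3*airybi(30^(1/3)*c/3), c)


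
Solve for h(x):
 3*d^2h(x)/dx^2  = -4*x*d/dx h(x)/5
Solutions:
 h(x) = C1 + C2*erf(sqrt(30)*x/15)


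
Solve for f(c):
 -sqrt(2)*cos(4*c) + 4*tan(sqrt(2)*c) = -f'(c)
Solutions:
 f(c) = C1 + 2*sqrt(2)*log(cos(sqrt(2)*c)) + sqrt(2)*sin(4*c)/4


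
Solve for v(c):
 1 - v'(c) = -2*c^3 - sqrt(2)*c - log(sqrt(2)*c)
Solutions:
 v(c) = C1 + c^4/2 + sqrt(2)*c^2/2 + c*log(c) + c*log(2)/2


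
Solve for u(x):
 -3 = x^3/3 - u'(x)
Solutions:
 u(x) = C1 + x^4/12 + 3*x


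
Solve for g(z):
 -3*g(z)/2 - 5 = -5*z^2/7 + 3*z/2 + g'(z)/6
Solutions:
 g(z) = C1*exp(-9*z) + 10*z^2/21 - 209*z/189 - 5461/1701


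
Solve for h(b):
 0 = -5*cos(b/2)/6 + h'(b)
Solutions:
 h(b) = C1 + 5*sin(b/2)/3


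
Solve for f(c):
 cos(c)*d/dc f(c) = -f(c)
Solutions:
 f(c) = C1*sqrt(sin(c) - 1)/sqrt(sin(c) + 1)


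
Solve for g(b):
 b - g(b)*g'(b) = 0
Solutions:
 g(b) = -sqrt(C1 + b^2)
 g(b) = sqrt(C1 + b^2)


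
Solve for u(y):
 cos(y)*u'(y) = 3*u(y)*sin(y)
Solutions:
 u(y) = C1/cos(y)^3


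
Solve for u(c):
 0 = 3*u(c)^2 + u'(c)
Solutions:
 u(c) = 1/(C1 + 3*c)


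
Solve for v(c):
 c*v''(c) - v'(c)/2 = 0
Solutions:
 v(c) = C1 + C2*c^(3/2)


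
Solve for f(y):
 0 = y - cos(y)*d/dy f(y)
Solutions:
 f(y) = C1 + Integral(y/cos(y), y)


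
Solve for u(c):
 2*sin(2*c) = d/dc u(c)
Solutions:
 u(c) = C1 - cos(2*c)


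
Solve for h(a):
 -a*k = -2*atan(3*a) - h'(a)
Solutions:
 h(a) = C1 + a^2*k/2 - 2*a*atan(3*a) + log(9*a^2 + 1)/3


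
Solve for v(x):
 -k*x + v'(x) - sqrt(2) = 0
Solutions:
 v(x) = C1 + k*x^2/2 + sqrt(2)*x


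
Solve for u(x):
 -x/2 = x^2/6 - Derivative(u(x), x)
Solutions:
 u(x) = C1 + x^3/18 + x^2/4


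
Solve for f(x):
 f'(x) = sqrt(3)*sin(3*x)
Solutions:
 f(x) = C1 - sqrt(3)*cos(3*x)/3


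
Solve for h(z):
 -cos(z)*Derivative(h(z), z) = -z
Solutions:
 h(z) = C1 + Integral(z/cos(z), z)


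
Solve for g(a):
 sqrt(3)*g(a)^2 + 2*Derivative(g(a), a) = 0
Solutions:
 g(a) = 2/(C1 + sqrt(3)*a)


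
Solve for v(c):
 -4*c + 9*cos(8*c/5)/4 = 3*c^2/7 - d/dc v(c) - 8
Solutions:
 v(c) = C1 + c^3/7 + 2*c^2 - 8*c - 45*sin(8*c/5)/32


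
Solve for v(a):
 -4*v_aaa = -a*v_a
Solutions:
 v(a) = C1 + Integral(C2*airyai(2^(1/3)*a/2) + C3*airybi(2^(1/3)*a/2), a)


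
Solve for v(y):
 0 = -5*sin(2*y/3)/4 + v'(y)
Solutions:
 v(y) = C1 - 15*cos(2*y/3)/8


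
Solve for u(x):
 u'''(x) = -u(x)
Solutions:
 u(x) = C3*exp(-x) + (C1*sin(sqrt(3)*x/2) + C2*cos(sqrt(3)*x/2))*exp(x/2)


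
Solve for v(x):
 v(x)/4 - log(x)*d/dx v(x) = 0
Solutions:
 v(x) = C1*exp(li(x)/4)


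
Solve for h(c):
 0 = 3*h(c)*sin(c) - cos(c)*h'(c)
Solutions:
 h(c) = C1/cos(c)^3


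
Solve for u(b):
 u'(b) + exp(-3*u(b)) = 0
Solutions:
 u(b) = log(C1 - 3*b)/3
 u(b) = log((-3^(1/3) - 3^(5/6)*I)*(C1 - b)^(1/3)/2)
 u(b) = log((-3^(1/3) + 3^(5/6)*I)*(C1 - b)^(1/3)/2)


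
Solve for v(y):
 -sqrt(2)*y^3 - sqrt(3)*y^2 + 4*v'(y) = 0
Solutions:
 v(y) = C1 + sqrt(2)*y^4/16 + sqrt(3)*y^3/12


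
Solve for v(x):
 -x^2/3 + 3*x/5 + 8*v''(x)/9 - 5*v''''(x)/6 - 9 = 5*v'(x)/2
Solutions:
 v(x) = C1 + C2*exp(x*(32*50^(1/3)/(sqrt(4018705) + 2025)^(1/3) + 20^(1/3)*(sqrt(4018705) + 2025)^(1/3))/60)*sin(sqrt(3)*x*(-20^(1/3)*(sqrt(4018705) + 2025)^(1/3) + 32*50^(1/3)/(sqrt(4018705) + 2025)^(1/3))/60) + C3*exp(x*(32*50^(1/3)/(sqrt(4018705) + 2025)^(1/3) + 20^(1/3)*(sqrt(4018705) + 2025)^(1/3))/60)*cos(sqrt(3)*x*(-20^(1/3)*(sqrt(4018705) + 2025)^(1/3) + 32*50^(1/3)/(sqrt(4018705) + 2025)^(1/3))/60) + C4*exp(-x*(32*50^(1/3)/(sqrt(4018705) + 2025)^(1/3) + 20^(1/3)*(sqrt(4018705) + 2025)^(1/3))/30) - 2*x^3/45 + 49*x^2/675 - 107782*x/30375


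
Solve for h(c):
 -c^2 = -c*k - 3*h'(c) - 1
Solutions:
 h(c) = C1 + c^3/9 - c^2*k/6 - c/3


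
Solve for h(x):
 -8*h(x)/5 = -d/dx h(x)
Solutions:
 h(x) = C1*exp(8*x/5)


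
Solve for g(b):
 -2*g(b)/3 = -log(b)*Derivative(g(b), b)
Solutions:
 g(b) = C1*exp(2*li(b)/3)


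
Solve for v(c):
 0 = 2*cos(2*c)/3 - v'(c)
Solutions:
 v(c) = C1 + sin(2*c)/3


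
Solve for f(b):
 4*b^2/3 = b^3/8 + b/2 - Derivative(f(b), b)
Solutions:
 f(b) = C1 + b^4/32 - 4*b^3/9 + b^2/4


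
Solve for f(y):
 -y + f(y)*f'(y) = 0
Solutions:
 f(y) = -sqrt(C1 + y^2)
 f(y) = sqrt(C1 + y^2)


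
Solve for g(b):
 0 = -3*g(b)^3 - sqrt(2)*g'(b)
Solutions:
 g(b) = -sqrt(-1/(C1 - 3*sqrt(2)*b))
 g(b) = sqrt(-1/(C1 - 3*sqrt(2)*b))


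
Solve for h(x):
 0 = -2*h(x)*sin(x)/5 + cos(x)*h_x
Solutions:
 h(x) = C1/cos(x)^(2/5)


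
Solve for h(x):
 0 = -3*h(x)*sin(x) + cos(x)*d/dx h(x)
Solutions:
 h(x) = C1/cos(x)^3


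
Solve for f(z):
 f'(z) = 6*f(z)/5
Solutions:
 f(z) = C1*exp(6*z/5)


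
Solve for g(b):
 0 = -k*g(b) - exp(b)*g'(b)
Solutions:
 g(b) = C1*exp(k*exp(-b))


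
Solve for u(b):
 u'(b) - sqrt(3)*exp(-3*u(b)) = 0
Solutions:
 u(b) = log(C1 + 3*sqrt(3)*b)/3
 u(b) = log((-3^(1/3) - 3^(5/6)*I)*(C1 + sqrt(3)*b)^(1/3)/2)
 u(b) = log((-3^(1/3) + 3^(5/6)*I)*(C1 + sqrt(3)*b)^(1/3)/2)


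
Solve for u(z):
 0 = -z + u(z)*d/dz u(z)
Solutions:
 u(z) = -sqrt(C1 + z^2)
 u(z) = sqrt(C1 + z^2)


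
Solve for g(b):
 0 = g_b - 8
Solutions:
 g(b) = C1 + 8*b


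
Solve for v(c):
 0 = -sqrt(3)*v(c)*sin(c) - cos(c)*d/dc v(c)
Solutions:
 v(c) = C1*cos(c)^(sqrt(3))


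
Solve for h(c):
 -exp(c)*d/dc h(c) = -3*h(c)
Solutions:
 h(c) = C1*exp(-3*exp(-c))


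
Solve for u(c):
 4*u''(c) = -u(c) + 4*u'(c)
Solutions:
 u(c) = (C1 + C2*c)*exp(c/2)


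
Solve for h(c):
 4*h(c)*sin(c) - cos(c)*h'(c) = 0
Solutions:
 h(c) = C1/cos(c)^4


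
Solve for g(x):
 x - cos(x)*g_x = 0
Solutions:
 g(x) = C1 + Integral(x/cos(x), x)


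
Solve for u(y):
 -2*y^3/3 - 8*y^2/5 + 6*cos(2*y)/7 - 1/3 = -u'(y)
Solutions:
 u(y) = C1 + y^4/6 + 8*y^3/15 + y/3 - 3*sin(2*y)/7


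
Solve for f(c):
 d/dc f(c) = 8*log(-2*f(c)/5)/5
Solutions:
 -5*Integral(1/(log(-_y) - log(5) + log(2)), (_y, f(c)))/8 = C1 - c


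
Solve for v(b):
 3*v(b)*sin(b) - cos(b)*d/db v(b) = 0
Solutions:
 v(b) = C1/cos(b)^3


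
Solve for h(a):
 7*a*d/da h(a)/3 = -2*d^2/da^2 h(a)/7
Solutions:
 h(a) = C1 + C2*erf(7*sqrt(3)*a/6)


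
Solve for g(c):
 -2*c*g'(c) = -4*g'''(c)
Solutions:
 g(c) = C1 + Integral(C2*airyai(2^(2/3)*c/2) + C3*airybi(2^(2/3)*c/2), c)


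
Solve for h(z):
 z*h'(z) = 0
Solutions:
 h(z) = C1


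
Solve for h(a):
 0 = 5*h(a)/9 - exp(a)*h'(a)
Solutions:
 h(a) = C1*exp(-5*exp(-a)/9)


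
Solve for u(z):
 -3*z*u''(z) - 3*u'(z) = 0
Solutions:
 u(z) = C1 + C2*log(z)


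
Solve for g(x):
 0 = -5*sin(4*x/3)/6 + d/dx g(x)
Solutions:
 g(x) = C1 - 5*cos(4*x/3)/8


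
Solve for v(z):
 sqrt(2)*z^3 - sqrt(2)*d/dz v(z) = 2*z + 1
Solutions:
 v(z) = C1 + z^4/4 - sqrt(2)*z^2/2 - sqrt(2)*z/2


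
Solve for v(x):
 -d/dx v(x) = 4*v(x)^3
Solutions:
 v(x) = -sqrt(2)*sqrt(-1/(C1 - 4*x))/2
 v(x) = sqrt(2)*sqrt(-1/(C1 - 4*x))/2


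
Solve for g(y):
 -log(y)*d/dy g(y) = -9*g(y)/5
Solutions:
 g(y) = C1*exp(9*li(y)/5)


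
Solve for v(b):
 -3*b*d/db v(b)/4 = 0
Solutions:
 v(b) = C1


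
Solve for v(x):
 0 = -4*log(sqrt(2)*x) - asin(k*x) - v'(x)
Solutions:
 v(x) = C1 - 4*x*log(x) - 2*x*log(2) + 4*x - Piecewise((x*asin(k*x) + sqrt(-k^2*x^2 + 1)/k, Ne(k, 0)), (0, True))


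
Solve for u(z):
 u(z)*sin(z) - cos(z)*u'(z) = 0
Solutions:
 u(z) = C1/cos(z)


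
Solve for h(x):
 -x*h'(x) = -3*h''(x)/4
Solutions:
 h(x) = C1 + C2*erfi(sqrt(6)*x/3)


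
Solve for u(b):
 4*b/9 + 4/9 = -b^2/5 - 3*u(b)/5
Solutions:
 u(b) = -b^2/3 - 20*b/27 - 20/27


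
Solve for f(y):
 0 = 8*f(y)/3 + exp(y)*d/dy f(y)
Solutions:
 f(y) = C1*exp(8*exp(-y)/3)


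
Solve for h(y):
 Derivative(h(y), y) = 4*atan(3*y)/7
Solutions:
 h(y) = C1 + 4*y*atan(3*y)/7 - 2*log(9*y^2 + 1)/21


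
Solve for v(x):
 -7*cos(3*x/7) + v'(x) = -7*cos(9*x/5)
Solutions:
 v(x) = C1 + 49*sin(3*x/7)/3 - 35*sin(9*x/5)/9


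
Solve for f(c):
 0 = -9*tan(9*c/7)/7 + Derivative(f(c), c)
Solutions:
 f(c) = C1 - log(cos(9*c/7))


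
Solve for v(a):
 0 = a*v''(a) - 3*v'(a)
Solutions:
 v(a) = C1 + C2*a^4


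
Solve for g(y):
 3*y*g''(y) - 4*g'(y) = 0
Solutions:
 g(y) = C1 + C2*y^(7/3)


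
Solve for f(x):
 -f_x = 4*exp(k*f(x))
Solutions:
 f(x) = Piecewise((log(1/(C1*k + 4*k*x))/k, Ne(k, 0)), (nan, True))
 f(x) = Piecewise((C1 - 4*x, Eq(k, 0)), (nan, True))


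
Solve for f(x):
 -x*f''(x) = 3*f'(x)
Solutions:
 f(x) = C1 + C2/x^2


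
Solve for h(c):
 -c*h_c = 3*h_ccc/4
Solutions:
 h(c) = C1 + Integral(C2*airyai(-6^(2/3)*c/3) + C3*airybi(-6^(2/3)*c/3), c)


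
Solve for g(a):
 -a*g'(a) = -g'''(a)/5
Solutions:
 g(a) = C1 + Integral(C2*airyai(5^(1/3)*a) + C3*airybi(5^(1/3)*a), a)


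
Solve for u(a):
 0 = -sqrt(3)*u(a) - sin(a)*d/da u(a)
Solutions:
 u(a) = C1*(cos(a) + 1)^(sqrt(3)/2)/(cos(a) - 1)^(sqrt(3)/2)


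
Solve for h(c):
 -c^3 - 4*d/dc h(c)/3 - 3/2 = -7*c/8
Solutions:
 h(c) = C1 - 3*c^4/16 + 21*c^2/64 - 9*c/8


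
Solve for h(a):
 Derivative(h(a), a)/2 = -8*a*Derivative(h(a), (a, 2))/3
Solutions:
 h(a) = C1 + C2*a^(13/16)


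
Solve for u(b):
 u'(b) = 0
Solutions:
 u(b) = C1


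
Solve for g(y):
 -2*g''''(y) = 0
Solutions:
 g(y) = C1 + C2*y + C3*y^2 + C4*y^3


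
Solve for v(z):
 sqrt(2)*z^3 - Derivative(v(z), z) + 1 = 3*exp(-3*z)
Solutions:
 v(z) = C1 + sqrt(2)*z^4/4 + z + exp(-3*z)


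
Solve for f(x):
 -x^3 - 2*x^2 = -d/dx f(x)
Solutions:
 f(x) = C1 + x^4/4 + 2*x^3/3


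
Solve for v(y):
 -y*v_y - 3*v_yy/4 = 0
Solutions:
 v(y) = C1 + C2*erf(sqrt(6)*y/3)


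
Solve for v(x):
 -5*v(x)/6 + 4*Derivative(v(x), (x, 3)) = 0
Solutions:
 v(x) = C3*exp(3^(2/3)*5^(1/3)*x/6) + (C1*sin(3^(1/6)*5^(1/3)*x/4) + C2*cos(3^(1/6)*5^(1/3)*x/4))*exp(-3^(2/3)*5^(1/3)*x/12)


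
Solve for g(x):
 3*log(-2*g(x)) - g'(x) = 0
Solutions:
 -Integral(1/(log(-_y) + log(2)), (_y, g(x)))/3 = C1 - x


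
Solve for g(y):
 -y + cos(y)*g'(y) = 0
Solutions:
 g(y) = C1 + Integral(y/cos(y), y)


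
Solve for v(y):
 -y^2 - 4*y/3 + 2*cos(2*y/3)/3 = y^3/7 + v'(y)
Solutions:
 v(y) = C1 - y^4/28 - y^3/3 - 2*y^2/3 + sin(2*y/3)


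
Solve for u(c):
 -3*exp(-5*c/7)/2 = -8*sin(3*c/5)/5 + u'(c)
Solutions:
 u(c) = C1 - 8*cos(3*c/5)/3 + 21*exp(-5*c/7)/10


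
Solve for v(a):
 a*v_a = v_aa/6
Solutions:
 v(a) = C1 + C2*erfi(sqrt(3)*a)


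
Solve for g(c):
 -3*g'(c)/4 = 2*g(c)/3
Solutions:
 g(c) = C1*exp(-8*c/9)


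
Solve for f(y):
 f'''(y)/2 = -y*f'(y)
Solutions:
 f(y) = C1 + Integral(C2*airyai(-2^(1/3)*y) + C3*airybi(-2^(1/3)*y), y)


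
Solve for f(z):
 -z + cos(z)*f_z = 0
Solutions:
 f(z) = C1 + Integral(z/cos(z), z)


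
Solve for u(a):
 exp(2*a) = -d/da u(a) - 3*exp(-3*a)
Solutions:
 u(a) = C1 - exp(2*a)/2 + exp(-3*a)


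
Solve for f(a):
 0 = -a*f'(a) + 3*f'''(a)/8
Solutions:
 f(a) = C1 + Integral(C2*airyai(2*3^(2/3)*a/3) + C3*airybi(2*3^(2/3)*a/3), a)


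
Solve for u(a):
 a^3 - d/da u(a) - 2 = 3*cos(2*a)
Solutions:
 u(a) = C1 + a^4/4 - 2*a - 3*sin(2*a)/2


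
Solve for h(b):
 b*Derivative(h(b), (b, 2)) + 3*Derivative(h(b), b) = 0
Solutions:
 h(b) = C1 + C2/b^2


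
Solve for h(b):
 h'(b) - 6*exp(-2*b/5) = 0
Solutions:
 h(b) = C1 - 15*exp(-2*b/5)


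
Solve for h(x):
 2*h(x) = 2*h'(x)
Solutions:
 h(x) = C1*exp(x)


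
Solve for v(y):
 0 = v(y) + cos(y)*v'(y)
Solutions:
 v(y) = C1*sqrt(sin(y) - 1)/sqrt(sin(y) + 1)


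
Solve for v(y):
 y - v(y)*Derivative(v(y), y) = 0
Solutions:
 v(y) = -sqrt(C1 + y^2)
 v(y) = sqrt(C1 + y^2)


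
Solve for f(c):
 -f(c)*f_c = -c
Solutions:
 f(c) = -sqrt(C1 + c^2)
 f(c) = sqrt(C1 + c^2)


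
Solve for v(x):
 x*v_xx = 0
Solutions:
 v(x) = C1 + C2*x


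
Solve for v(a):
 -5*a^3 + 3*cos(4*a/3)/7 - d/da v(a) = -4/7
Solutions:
 v(a) = C1 - 5*a^4/4 + 4*a/7 + 9*sin(4*a/3)/28


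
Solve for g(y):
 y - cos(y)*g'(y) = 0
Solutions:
 g(y) = C1 + Integral(y/cos(y), y)


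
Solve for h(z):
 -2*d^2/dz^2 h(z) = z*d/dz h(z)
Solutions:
 h(z) = C1 + C2*erf(z/2)


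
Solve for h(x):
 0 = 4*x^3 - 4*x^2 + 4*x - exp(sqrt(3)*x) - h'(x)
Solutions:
 h(x) = C1 + x^4 - 4*x^3/3 + 2*x^2 - sqrt(3)*exp(sqrt(3)*x)/3


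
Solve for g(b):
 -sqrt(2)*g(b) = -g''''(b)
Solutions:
 g(b) = C1*exp(-2^(1/8)*b) + C2*exp(2^(1/8)*b) + C3*sin(2^(1/8)*b) + C4*cos(2^(1/8)*b)


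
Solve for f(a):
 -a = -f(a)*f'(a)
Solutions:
 f(a) = -sqrt(C1 + a^2)
 f(a) = sqrt(C1 + a^2)


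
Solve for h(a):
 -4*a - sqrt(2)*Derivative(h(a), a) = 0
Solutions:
 h(a) = C1 - sqrt(2)*a^2


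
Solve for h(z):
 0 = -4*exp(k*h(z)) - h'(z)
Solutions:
 h(z) = Piecewise((log(1/(C1*k + 4*k*z))/k, Ne(k, 0)), (nan, True))
 h(z) = Piecewise((C1 - 4*z, Eq(k, 0)), (nan, True))


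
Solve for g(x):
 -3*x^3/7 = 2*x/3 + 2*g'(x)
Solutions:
 g(x) = C1 - 3*x^4/56 - x^2/6


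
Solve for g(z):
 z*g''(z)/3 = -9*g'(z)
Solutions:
 g(z) = C1 + C2/z^26


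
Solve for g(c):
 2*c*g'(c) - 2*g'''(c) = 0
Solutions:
 g(c) = C1 + Integral(C2*airyai(c) + C3*airybi(c), c)


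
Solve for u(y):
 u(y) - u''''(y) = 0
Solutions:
 u(y) = C1*exp(-y) + C2*exp(y) + C3*sin(y) + C4*cos(y)


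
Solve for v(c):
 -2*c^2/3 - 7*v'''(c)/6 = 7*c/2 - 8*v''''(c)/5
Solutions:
 v(c) = C1 + C2*c + C3*c^2 + C4*exp(35*c/48) - c^5/105 - 373*c^4/1960 - 8952*c^3/8575


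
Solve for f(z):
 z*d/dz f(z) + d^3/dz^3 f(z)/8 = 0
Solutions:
 f(z) = C1 + Integral(C2*airyai(-2*z) + C3*airybi(-2*z), z)


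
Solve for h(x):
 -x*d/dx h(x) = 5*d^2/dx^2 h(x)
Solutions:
 h(x) = C1 + C2*erf(sqrt(10)*x/10)


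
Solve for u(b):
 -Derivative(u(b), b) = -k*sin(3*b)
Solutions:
 u(b) = C1 - k*cos(3*b)/3


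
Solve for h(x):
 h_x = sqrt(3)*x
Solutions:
 h(x) = C1 + sqrt(3)*x^2/2


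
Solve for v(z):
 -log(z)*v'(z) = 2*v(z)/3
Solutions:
 v(z) = C1*exp(-2*li(z)/3)


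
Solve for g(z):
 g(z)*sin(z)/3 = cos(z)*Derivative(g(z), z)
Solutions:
 g(z) = C1/cos(z)^(1/3)


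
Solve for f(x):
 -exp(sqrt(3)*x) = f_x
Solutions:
 f(x) = C1 - sqrt(3)*exp(sqrt(3)*x)/3


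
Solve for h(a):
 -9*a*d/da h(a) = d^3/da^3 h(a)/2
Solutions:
 h(a) = C1 + Integral(C2*airyai(-18^(1/3)*a) + C3*airybi(-18^(1/3)*a), a)


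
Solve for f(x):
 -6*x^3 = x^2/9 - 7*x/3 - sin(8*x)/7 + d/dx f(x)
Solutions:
 f(x) = C1 - 3*x^4/2 - x^3/27 + 7*x^2/6 - cos(8*x)/56


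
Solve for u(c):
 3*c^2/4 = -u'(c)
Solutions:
 u(c) = C1 - c^3/4


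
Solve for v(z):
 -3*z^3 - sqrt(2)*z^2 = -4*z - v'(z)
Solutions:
 v(z) = C1 + 3*z^4/4 + sqrt(2)*z^3/3 - 2*z^2


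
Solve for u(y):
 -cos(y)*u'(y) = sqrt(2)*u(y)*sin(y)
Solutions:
 u(y) = C1*cos(y)^(sqrt(2))


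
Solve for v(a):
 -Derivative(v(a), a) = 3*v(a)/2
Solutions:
 v(a) = C1*exp(-3*a/2)


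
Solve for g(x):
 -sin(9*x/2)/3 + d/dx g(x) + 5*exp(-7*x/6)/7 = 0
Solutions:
 g(x) = C1 - 2*cos(9*x/2)/27 + 30*exp(-7*x/6)/49


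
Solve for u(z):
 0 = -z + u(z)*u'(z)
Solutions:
 u(z) = -sqrt(C1 + z^2)
 u(z) = sqrt(C1 + z^2)


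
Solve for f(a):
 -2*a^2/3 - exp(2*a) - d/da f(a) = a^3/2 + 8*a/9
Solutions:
 f(a) = C1 - a^4/8 - 2*a^3/9 - 4*a^2/9 - exp(2*a)/2


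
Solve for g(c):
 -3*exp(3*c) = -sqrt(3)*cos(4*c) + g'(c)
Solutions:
 g(c) = C1 - exp(3*c) + sqrt(3)*sin(4*c)/4


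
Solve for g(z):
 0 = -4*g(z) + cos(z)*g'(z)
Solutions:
 g(z) = C1*(sin(z)^2 + 2*sin(z) + 1)/(sin(z)^2 - 2*sin(z) + 1)


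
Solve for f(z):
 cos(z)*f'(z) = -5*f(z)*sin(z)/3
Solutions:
 f(z) = C1*cos(z)^(5/3)


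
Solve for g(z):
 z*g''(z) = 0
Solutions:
 g(z) = C1 + C2*z


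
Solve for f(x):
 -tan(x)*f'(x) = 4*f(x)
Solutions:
 f(x) = C1/sin(x)^4


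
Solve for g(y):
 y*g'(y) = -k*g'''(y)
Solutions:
 g(y) = C1 + Integral(C2*airyai(y*(-1/k)^(1/3)) + C3*airybi(y*(-1/k)^(1/3)), y)


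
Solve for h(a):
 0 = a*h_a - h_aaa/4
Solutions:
 h(a) = C1 + Integral(C2*airyai(2^(2/3)*a) + C3*airybi(2^(2/3)*a), a)


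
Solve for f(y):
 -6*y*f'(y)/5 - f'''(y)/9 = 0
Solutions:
 f(y) = C1 + Integral(C2*airyai(-3*2^(1/3)*5^(2/3)*y/5) + C3*airybi(-3*2^(1/3)*5^(2/3)*y/5), y)


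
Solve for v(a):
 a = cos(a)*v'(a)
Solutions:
 v(a) = C1 + Integral(a/cos(a), a)


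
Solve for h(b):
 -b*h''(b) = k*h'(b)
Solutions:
 h(b) = C1 + b^(1 - re(k))*(C2*sin(log(b)*Abs(im(k))) + C3*cos(log(b)*im(k)))


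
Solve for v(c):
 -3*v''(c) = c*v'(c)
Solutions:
 v(c) = C1 + C2*erf(sqrt(6)*c/6)


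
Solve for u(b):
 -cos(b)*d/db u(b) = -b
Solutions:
 u(b) = C1 + Integral(b/cos(b), b)


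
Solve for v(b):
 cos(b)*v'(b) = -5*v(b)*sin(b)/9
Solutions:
 v(b) = C1*cos(b)^(5/9)


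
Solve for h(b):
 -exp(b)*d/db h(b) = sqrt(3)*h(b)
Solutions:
 h(b) = C1*exp(sqrt(3)*exp(-b))


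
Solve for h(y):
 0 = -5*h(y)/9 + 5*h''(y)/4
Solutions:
 h(y) = C1*exp(-2*y/3) + C2*exp(2*y/3)


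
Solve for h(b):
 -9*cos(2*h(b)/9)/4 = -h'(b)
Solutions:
 -9*b/4 - 9*log(sin(2*h(b)/9) - 1)/4 + 9*log(sin(2*h(b)/9) + 1)/4 = C1


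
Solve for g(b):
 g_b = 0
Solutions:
 g(b) = C1


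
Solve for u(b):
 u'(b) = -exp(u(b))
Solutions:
 u(b) = log(1/(C1 + b))


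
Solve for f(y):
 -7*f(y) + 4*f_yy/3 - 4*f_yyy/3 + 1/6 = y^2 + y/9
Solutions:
 f(y) = C1*exp(y*(4/(9*sqrt(3857) + 559)^(1/3) + 4 + (9*sqrt(3857) + 559)^(1/3))/12)*sin(sqrt(3)*y*(-(9*sqrt(3857) + 559)^(1/3) + 4/(9*sqrt(3857) + 559)^(1/3))/12) + C2*exp(y*(4/(9*sqrt(3857) + 559)^(1/3) + 4 + (9*sqrt(3857) + 559)^(1/3))/12)*cos(sqrt(3)*y*(-(9*sqrt(3857) + 559)^(1/3) + 4/(9*sqrt(3857) + 559)^(1/3))/12) + C3*exp(y*(-(9*sqrt(3857) + 559)^(1/3) - 4/(9*sqrt(3857) + 559)^(1/3) + 2)/6) - y^2/7 - y/63 - 3/98


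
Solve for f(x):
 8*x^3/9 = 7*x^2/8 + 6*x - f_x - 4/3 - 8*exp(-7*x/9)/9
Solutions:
 f(x) = C1 - 2*x^4/9 + 7*x^3/24 + 3*x^2 - 4*x/3 + 8*exp(-7*x/9)/7


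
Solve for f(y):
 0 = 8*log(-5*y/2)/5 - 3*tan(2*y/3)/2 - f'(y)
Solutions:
 f(y) = C1 + 8*y*log(-y)/5 - 8*y/5 - 8*y*log(2)/5 + 8*y*log(5)/5 + 9*log(cos(2*y/3))/4


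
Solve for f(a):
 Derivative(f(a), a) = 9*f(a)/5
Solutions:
 f(a) = C1*exp(9*a/5)


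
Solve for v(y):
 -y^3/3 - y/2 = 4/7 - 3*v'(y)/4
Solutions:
 v(y) = C1 + y^4/9 + y^2/3 + 16*y/21


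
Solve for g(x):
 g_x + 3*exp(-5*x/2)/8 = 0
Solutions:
 g(x) = C1 + 3*exp(-5*x/2)/20


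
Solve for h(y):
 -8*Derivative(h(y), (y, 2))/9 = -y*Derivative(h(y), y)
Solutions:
 h(y) = C1 + C2*erfi(3*y/4)


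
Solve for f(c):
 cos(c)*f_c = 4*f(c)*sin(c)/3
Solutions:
 f(c) = C1/cos(c)^(4/3)


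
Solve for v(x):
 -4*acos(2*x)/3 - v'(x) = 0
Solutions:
 v(x) = C1 - 4*x*acos(2*x)/3 + 2*sqrt(1 - 4*x^2)/3


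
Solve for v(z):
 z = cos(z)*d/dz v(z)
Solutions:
 v(z) = C1 + Integral(z/cos(z), z)


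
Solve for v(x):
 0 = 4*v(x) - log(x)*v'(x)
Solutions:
 v(x) = C1*exp(4*li(x))


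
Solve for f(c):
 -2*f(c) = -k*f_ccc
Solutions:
 f(c) = C1*exp(2^(1/3)*c*(1/k)^(1/3)) + C2*exp(2^(1/3)*c*(-1 + sqrt(3)*I)*(1/k)^(1/3)/2) + C3*exp(-2^(1/3)*c*(1 + sqrt(3)*I)*(1/k)^(1/3)/2)


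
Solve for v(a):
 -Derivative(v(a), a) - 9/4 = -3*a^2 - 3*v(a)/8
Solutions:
 v(a) = C1*exp(3*a/8) - 8*a^2 - 128*a/3 - 970/9


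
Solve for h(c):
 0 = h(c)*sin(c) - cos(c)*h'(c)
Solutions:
 h(c) = C1/cos(c)


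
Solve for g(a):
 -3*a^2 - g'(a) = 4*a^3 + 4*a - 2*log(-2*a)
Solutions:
 g(a) = C1 - a^4 - a^3 - 2*a^2 + 2*a*log(-a) + 2*a*(-1 + log(2))


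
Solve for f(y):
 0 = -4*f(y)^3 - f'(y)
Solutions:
 f(y) = -sqrt(2)*sqrt(-1/(C1 - 4*y))/2
 f(y) = sqrt(2)*sqrt(-1/(C1 - 4*y))/2


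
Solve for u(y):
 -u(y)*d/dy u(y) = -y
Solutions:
 u(y) = -sqrt(C1 + y^2)
 u(y) = sqrt(C1 + y^2)


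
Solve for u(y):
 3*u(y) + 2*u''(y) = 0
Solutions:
 u(y) = C1*sin(sqrt(6)*y/2) + C2*cos(sqrt(6)*y/2)


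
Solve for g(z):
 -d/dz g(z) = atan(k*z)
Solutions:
 g(z) = C1 - Piecewise((z*atan(k*z) - log(k^2*z^2 + 1)/(2*k), Ne(k, 0)), (0, True))


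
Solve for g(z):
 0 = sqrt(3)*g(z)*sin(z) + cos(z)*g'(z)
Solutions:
 g(z) = C1*cos(z)^(sqrt(3))


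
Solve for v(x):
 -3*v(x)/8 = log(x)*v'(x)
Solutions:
 v(x) = C1*exp(-3*li(x)/8)


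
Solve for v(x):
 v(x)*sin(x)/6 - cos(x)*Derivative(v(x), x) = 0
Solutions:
 v(x) = C1/cos(x)^(1/6)


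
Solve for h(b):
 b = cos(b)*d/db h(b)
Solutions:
 h(b) = C1 + Integral(b/cos(b), b)


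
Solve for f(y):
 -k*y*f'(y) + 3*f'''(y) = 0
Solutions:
 f(y) = C1 + Integral(C2*airyai(3^(2/3)*k^(1/3)*y/3) + C3*airybi(3^(2/3)*k^(1/3)*y/3), y)


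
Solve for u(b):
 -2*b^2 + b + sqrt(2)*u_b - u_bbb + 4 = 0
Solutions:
 u(b) = C1 + C2*exp(-2^(1/4)*b) + C3*exp(2^(1/4)*b) + sqrt(2)*b^3/3 - sqrt(2)*b^2/4 - 2*sqrt(2)*b + 2*b


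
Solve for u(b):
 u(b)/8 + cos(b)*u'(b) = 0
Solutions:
 u(b) = C1*(sin(b) - 1)^(1/16)/(sin(b) + 1)^(1/16)


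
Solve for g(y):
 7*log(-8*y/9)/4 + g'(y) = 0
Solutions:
 g(y) = C1 - 7*y*log(-y)/4 + 7*y*(-3*log(2) + 1 + 2*log(3))/4


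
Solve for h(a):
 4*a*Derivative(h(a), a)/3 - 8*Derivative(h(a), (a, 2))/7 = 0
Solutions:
 h(a) = C1 + C2*erfi(sqrt(21)*a/6)


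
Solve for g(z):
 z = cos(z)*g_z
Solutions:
 g(z) = C1 + Integral(z/cos(z), z)


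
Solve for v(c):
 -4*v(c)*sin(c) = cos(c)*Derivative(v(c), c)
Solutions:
 v(c) = C1*cos(c)^4


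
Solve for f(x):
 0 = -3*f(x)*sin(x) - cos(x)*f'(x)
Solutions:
 f(x) = C1*cos(x)^3


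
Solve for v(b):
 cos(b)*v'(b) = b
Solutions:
 v(b) = C1 + Integral(b/cos(b), b)


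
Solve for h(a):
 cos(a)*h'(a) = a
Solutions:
 h(a) = C1 + Integral(a/cos(a), a)


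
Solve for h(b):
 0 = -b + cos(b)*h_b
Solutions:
 h(b) = C1 + Integral(b/cos(b), b)


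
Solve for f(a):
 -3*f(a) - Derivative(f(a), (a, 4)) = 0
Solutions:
 f(a) = (C1*sin(sqrt(2)*3^(1/4)*a/2) + C2*cos(sqrt(2)*3^(1/4)*a/2))*exp(-sqrt(2)*3^(1/4)*a/2) + (C3*sin(sqrt(2)*3^(1/4)*a/2) + C4*cos(sqrt(2)*3^(1/4)*a/2))*exp(sqrt(2)*3^(1/4)*a/2)


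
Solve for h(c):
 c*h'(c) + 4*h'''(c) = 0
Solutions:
 h(c) = C1 + Integral(C2*airyai(-2^(1/3)*c/2) + C3*airybi(-2^(1/3)*c/2), c)


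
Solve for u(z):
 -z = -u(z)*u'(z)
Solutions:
 u(z) = -sqrt(C1 + z^2)
 u(z) = sqrt(C1 + z^2)


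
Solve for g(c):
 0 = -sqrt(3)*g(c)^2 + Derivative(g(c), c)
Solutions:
 g(c) = -1/(C1 + sqrt(3)*c)


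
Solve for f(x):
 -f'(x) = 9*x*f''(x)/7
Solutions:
 f(x) = C1 + C2*x^(2/9)


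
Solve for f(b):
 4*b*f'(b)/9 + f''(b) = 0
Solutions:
 f(b) = C1 + C2*erf(sqrt(2)*b/3)


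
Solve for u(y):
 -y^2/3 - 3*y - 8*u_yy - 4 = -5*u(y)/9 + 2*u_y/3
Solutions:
 u(y) = C1*exp(y*(-1 + sqrt(41))/24) + C2*exp(-y*(1 + sqrt(41))/24) + 3*y^2/5 + 171*y/25 + 4086/125


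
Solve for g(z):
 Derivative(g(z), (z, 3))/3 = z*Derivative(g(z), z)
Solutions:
 g(z) = C1 + Integral(C2*airyai(3^(1/3)*z) + C3*airybi(3^(1/3)*z), z)


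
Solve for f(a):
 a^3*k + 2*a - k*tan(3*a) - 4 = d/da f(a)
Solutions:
 f(a) = C1 + a^4*k/4 + a^2 - 4*a + k*log(cos(3*a))/3


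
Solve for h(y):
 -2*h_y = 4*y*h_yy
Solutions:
 h(y) = C1 + C2*sqrt(y)


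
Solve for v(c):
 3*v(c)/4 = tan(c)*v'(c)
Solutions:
 v(c) = C1*sin(c)^(3/4)


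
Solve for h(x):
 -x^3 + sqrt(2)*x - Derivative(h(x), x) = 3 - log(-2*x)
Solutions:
 h(x) = C1 - x^4/4 + sqrt(2)*x^2/2 + x*log(-x) + x*(-4 + log(2))


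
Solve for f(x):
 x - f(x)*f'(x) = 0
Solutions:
 f(x) = -sqrt(C1 + x^2)
 f(x) = sqrt(C1 + x^2)


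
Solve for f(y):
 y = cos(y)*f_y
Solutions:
 f(y) = C1 + Integral(y/cos(y), y)


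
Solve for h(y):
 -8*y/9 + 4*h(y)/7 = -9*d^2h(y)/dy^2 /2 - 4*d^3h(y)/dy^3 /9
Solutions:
 h(y) = C1*exp(y*(-378 + 1701*21^(1/3)/(16*sqrt(30874) + 15565)^(1/3) + 21^(2/3)*(16*sqrt(30874) + 15565)^(1/3))/112)*sin(3*3^(1/6)*7^(1/3)*y*(-7^(1/3)*(16*sqrt(30874) + 15565)^(1/3) + 567*3^(2/3)/(16*sqrt(30874) + 15565)^(1/3))/112) + C2*exp(y*(-378 + 1701*21^(1/3)/(16*sqrt(30874) + 15565)^(1/3) + 21^(2/3)*(16*sqrt(30874) + 15565)^(1/3))/112)*cos(3*3^(1/6)*7^(1/3)*y*(-7^(1/3)*(16*sqrt(30874) + 15565)^(1/3) + 567*3^(2/3)/(16*sqrt(30874) + 15565)^(1/3))/112) + C3*exp(-y*(1701*21^(1/3)/(16*sqrt(30874) + 15565)^(1/3) + 189 + 21^(2/3)*(16*sqrt(30874) + 15565)^(1/3))/56) + 14*y/9


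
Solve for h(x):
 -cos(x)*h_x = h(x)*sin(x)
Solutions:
 h(x) = C1*cos(x)


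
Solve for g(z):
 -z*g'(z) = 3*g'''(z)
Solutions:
 g(z) = C1 + Integral(C2*airyai(-3^(2/3)*z/3) + C3*airybi(-3^(2/3)*z/3), z)


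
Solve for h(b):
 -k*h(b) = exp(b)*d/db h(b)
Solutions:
 h(b) = C1*exp(k*exp(-b))


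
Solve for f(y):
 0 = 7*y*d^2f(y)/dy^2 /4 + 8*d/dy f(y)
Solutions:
 f(y) = C1 + C2/y^(25/7)


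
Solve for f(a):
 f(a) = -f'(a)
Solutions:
 f(a) = C1*exp(-a)


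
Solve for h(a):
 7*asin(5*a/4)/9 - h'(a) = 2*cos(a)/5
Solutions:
 h(a) = C1 + 7*a*asin(5*a/4)/9 + 7*sqrt(16 - 25*a^2)/45 - 2*sin(a)/5


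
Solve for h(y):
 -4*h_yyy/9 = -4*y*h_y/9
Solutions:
 h(y) = C1 + Integral(C2*airyai(y) + C3*airybi(y), y)


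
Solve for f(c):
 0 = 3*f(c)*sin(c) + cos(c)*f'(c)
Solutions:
 f(c) = C1*cos(c)^3


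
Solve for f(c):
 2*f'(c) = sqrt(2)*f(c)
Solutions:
 f(c) = C1*exp(sqrt(2)*c/2)


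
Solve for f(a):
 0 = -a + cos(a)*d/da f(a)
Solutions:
 f(a) = C1 + Integral(a/cos(a), a)


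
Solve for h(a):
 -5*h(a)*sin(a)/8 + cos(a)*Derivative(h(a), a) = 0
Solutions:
 h(a) = C1/cos(a)^(5/8)


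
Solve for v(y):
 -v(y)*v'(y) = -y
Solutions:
 v(y) = -sqrt(C1 + y^2)
 v(y) = sqrt(C1 + y^2)


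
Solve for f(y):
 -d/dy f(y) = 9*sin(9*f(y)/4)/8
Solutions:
 9*y/8 + 2*log(cos(9*f(y)/4) - 1)/9 - 2*log(cos(9*f(y)/4) + 1)/9 = C1


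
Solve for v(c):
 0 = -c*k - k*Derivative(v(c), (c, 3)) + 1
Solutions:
 v(c) = C1 + C2*c + C3*c^2 - c^4/24 + c^3/(6*k)


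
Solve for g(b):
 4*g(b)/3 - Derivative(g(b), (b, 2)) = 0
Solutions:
 g(b) = C1*exp(-2*sqrt(3)*b/3) + C2*exp(2*sqrt(3)*b/3)


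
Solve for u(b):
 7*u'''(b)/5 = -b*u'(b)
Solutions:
 u(b) = C1 + Integral(C2*airyai(-5^(1/3)*7^(2/3)*b/7) + C3*airybi(-5^(1/3)*7^(2/3)*b/7), b)


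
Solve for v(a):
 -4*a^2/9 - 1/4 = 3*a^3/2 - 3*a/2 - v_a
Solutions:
 v(a) = C1 + 3*a^4/8 + 4*a^3/27 - 3*a^2/4 + a/4


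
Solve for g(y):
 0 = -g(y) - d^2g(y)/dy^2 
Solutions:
 g(y) = C1*sin(y) + C2*cos(y)


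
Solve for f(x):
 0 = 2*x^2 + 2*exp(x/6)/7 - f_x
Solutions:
 f(x) = C1 + 2*x^3/3 + 12*exp(x/6)/7


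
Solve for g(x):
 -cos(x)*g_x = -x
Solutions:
 g(x) = C1 + Integral(x/cos(x), x)


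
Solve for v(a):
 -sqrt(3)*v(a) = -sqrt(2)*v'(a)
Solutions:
 v(a) = C1*exp(sqrt(6)*a/2)


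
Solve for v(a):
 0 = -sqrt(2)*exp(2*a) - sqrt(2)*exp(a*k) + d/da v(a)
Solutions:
 v(a) = C1 + sqrt(2)*exp(2*a)/2 + sqrt(2)*exp(a*k)/k


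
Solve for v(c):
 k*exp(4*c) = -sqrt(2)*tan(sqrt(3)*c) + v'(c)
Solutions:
 v(c) = C1 + k*exp(4*c)/4 - sqrt(6)*log(cos(sqrt(3)*c))/3


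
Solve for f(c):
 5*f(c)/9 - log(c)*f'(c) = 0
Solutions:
 f(c) = C1*exp(5*li(c)/9)


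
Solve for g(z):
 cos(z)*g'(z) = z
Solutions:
 g(z) = C1 + Integral(z/cos(z), z)


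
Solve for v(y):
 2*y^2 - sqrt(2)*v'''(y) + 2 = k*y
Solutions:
 v(y) = C1 + C2*y + C3*y^2 - sqrt(2)*k*y^4/48 + sqrt(2)*y^5/60 + sqrt(2)*y^3/6


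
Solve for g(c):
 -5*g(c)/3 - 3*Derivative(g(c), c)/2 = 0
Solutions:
 g(c) = C1*exp(-10*c/9)


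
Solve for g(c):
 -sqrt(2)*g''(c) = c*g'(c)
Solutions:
 g(c) = C1 + C2*erf(2^(1/4)*c/2)


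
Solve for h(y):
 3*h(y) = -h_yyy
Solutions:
 h(y) = C3*exp(-3^(1/3)*y) + (C1*sin(3^(5/6)*y/2) + C2*cos(3^(5/6)*y/2))*exp(3^(1/3)*y/2)


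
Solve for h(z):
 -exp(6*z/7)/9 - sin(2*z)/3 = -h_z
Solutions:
 h(z) = C1 + 7*exp(6*z/7)/54 - cos(2*z)/6


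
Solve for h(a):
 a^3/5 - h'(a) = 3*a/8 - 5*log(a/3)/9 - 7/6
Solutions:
 h(a) = C1 + a^4/20 - 3*a^2/16 + 5*a*log(a)/9 - 5*a*log(3)/9 + 11*a/18


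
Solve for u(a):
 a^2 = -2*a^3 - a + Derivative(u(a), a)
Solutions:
 u(a) = C1 + a^4/2 + a^3/3 + a^2/2


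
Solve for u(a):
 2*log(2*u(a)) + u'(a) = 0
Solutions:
 Integral(1/(log(_y) + log(2)), (_y, u(a)))/2 = C1 - a


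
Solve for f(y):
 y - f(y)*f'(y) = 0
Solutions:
 f(y) = -sqrt(C1 + y^2)
 f(y) = sqrt(C1 + y^2)


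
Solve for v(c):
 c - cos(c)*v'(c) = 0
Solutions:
 v(c) = C1 + Integral(c/cos(c), c)


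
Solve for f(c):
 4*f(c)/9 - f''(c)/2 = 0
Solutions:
 f(c) = C1*exp(-2*sqrt(2)*c/3) + C2*exp(2*sqrt(2)*c/3)


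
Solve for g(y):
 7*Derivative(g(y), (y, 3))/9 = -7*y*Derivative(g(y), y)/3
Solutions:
 g(y) = C1 + Integral(C2*airyai(-3^(1/3)*y) + C3*airybi(-3^(1/3)*y), y)


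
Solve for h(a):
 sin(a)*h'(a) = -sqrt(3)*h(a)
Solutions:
 h(a) = C1*(cos(a) + 1)^(sqrt(3)/2)/(cos(a) - 1)^(sqrt(3)/2)


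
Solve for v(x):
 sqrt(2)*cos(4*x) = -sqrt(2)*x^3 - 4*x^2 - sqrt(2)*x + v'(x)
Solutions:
 v(x) = C1 + sqrt(2)*x^4/4 + 4*x^3/3 + sqrt(2)*x^2/2 + sqrt(2)*sin(4*x)/4


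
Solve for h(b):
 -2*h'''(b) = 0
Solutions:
 h(b) = C1 + C2*b + C3*b^2


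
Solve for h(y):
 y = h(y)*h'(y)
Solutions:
 h(y) = -sqrt(C1 + y^2)
 h(y) = sqrt(C1 + y^2)


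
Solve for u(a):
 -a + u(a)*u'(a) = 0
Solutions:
 u(a) = -sqrt(C1 + a^2)
 u(a) = sqrt(C1 + a^2)


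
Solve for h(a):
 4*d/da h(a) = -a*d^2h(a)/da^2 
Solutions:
 h(a) = C1 + C2/a^3


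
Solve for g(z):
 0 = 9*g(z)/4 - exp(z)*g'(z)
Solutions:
 g(z) = C1*exp(-9*exp(-z)/4)


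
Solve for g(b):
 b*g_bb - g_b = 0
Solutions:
 g(b) = C1 + C2*b^2


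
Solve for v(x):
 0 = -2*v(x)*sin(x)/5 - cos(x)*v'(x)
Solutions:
 v(x) = C1*cos(x)^(2/5)


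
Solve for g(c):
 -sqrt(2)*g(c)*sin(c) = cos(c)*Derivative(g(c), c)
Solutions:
 g(c) = C1*cos(c)^(sqrt(2))


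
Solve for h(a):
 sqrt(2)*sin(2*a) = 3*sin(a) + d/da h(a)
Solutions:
 h(a) = C1 + sqrt(2)*sin(a)^2 + 3*cos(a)


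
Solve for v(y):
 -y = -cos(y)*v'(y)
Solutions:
 v(y) = C1 + Integral(y/cos(y), y)


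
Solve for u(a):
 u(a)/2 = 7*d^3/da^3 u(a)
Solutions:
 u(a) = C3*exp(14^(2/3)*a/14) + (C1*sin(14^(2/3)*sqrt(3)*a/28) + C2*cos(14^(2/3)*sqrt(3)*a/28))*exp(-14^(2/3)*a/28)


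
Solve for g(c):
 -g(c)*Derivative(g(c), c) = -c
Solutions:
 g(c) = -sqrt(C1 + c^2)
 g(c) = sqrt(C1 + c^2)


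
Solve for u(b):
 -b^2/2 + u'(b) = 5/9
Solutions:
 u(b) = C1 + b^3/6 + 5*b/9


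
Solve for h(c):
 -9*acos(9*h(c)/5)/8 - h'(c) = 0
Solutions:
 Integral(1/acos(9*_y/5), (_y, h(c))) = C1 - 9*c/8


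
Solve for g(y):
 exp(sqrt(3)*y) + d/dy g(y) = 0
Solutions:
 g(y) = C1 - sqrt(3)*exp(sqrt(3)*y)/3


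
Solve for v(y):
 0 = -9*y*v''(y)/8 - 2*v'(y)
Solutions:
 v(y) = C1 + C2/y^(7/9)


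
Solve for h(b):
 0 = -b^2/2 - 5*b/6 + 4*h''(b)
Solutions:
 h(b) = C1 + C2*b + b^4/96 + 5*b^3/144


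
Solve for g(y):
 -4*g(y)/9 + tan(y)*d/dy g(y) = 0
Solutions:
 g(y) = C1*sin(y)^(4/9)
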